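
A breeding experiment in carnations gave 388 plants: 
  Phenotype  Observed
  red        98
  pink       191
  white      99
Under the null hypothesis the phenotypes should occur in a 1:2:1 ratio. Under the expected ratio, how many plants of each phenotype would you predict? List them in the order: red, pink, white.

Under the 1:2:1 hypothesis (Σ ratio = 4, N = 388):
  red: 388 × 1/4 = 97
  pink: 388 × 2/4 = 194
  white: 388 × 1/4 = 97

97, 194, 97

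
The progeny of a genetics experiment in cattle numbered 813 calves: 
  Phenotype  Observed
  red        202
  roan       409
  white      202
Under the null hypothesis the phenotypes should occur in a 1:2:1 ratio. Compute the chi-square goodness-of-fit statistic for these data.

Total ratio parts = 4. Expected numbers out of 813:
  red: 813 × 1/4 = 203.25
  roan: 813 × 2/4 = 406.5
  white: 813 × 1/4 = 203.25
χ² = Σ (O − E)² / E
  red: (202 − 203.25)² / 203.25 = 0.0077
  roan: (409 − 406.5)² / 406.5 = 0.0154
  white: (202 − 203.25)² / 203.25 = 0.0077
χ² = 0.0077 + 0.0154 + 0.0077 = 0.0308 ≈ 0.031

0.031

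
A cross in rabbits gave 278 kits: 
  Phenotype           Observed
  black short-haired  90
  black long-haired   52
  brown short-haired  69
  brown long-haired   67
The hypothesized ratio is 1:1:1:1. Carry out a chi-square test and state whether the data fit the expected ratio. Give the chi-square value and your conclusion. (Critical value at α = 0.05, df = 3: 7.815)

10.547; not consistent

Under the 1:1:1:1 hypothesis (Σ ratio = 4, N = 278):
  black short-haired: 278 × 1/4 = 69.5
  black long-haired: 278 × 1/4 = 69.5
  brown short-haired: 278 × 1/4 = 69.5
  brown long-haired: 278 × 1/4 = 69.5
χ² = Σ (O − E)² / E
  black short-haired: (90 − 69.5)² / 69.5 = 6.0468
  black long-haired: (52 − 69.5)² / 69.5 = 4.4065
  brown short-haired: (69 − 69.5)² / 69.5 = 0.0036
  brown long-haired: (67 − 69.5)² / 69.5 = 0.0899
χ² = 6.0468 + 4.4065 + 0.0036 + 0.0899 = 10.5468 ≈ 10.547
Degrees of freedom = 4 − 1 = 3; critical value at α = 0.05 is 7.815.
Since 10.547 > 7.815, we reject the null hypothesis — the data do not fit the 1:1:1:1 ratio.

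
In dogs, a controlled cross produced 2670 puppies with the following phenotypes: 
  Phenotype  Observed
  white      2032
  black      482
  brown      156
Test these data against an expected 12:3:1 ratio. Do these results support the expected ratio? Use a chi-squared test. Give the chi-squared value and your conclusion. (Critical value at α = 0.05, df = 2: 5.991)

Expected counts for N = 2670 under a 12:3:1 ratio (total parts = 16):
  white: 2670 × 12/16 = 2002.5
  black: 2670 × 3/16 = 500.625
  brown: 2670 × 1/16 = 166.875
χ² = Σ (O − E)² / E
  white: (2032 − 2002.5)² / 2002.5 = 0.4346
  black: (482 − 500.625)² / 500.625 = 0.6929
  brown: (156 − 166.875)² / 166.875 = 0.7087
χ² = 0.4346 + 0.6929 + 0.7087 = 1.8362 ≈ 1.836
Degrees of freedom = 3 − 1 = 2; critical value at α = 0.05 is 5.991.
Since 1.836 < 5.991, we fail to reject the null hypothesis — the data are consistent with the 12:3:1 ratio.

1.836; consistent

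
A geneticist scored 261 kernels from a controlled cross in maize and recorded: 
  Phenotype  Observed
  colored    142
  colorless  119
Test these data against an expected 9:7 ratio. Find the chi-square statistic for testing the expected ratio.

Total ratio parts = 16. Expected numbers out of 261:
  colored: 261 × 9/16 = 146.8125
  colorless: 261 × 7/16 = 114.1875
χ² = Σ (O − E)² / E
  colored: (142 − 146.8125)² / 146.8125 = 0.1578
  colorless: (119 − 114.1875)² / 114.1875 = 0.2028
χ² = 0.1578 + 0.2028 = 0.3606 ≈ 0.361

0.361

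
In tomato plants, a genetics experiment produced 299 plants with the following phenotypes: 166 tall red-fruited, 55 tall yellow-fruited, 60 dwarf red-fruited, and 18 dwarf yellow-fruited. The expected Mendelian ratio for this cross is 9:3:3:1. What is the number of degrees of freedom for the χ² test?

A goodness-of-fit test with 4 phenotype classes has df = 4 − 1 = 3.

3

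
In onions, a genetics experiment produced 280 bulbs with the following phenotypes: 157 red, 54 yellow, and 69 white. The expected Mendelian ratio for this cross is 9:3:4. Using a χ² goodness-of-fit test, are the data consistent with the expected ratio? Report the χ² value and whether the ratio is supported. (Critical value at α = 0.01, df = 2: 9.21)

0.059; consistent

The 9:3:4 ratio has 16 parts, so with N = 280 the expected counts are:
  red: 280 × 9/16 = 157.5
  yellow: 280 × 3/16 = 52.5
  white: 280 × 4/16 = 70
χ² = Σ (O − E)² / E
  red: (157 − 157.5)² / 157.5 = 0.0016
  yellow: (54 − 52.5)² / 52.5 = 0.0429
  white: (69 − 70)² / 70 = 0.0143
χ² = 0.0016 + 0.0429 + 0.0143 = 0.0588 ≈ 0.059
Degrees of freedom = 3 − 1 = 2; critical value at α = 0.01 is 9.21.
Since 0.059 < 9.21, we fail to reject the null hypothesis — the data are consistent with the 9:3:4 ratio.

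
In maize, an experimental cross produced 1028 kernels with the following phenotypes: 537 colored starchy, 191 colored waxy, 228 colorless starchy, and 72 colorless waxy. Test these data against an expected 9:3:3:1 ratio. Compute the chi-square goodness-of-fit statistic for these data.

Under the 9:3:3:1 hypothesis (Σ ratio = 16, N = 1028):
  colored starchy: 1028 × 9/16 = 578.25
  colored waxy: 1028 × 3/16 = 192.75
  colorless starchy: 1028 × 3/16 = 192.75
  colorless waxy: 1028 × 1/16 = 64.25
χ² = Σ (O − E)² / E
  colored starchy: (537 − 578.25)² / 578.25 = 2.9426
  colored waxy: (191 − 192.75)² / 192.75 = 0.0159
  colorless starchy: (228 − 192.75)² / 192.75 = 6.4465
  colorless waxy: (72 − 64.25)² / 64.25 = 0.9348
χ² = 2.9426 + 0.0159 + 6.4465 + 0.9348 = 10.3398 ≈ 10.340

10.340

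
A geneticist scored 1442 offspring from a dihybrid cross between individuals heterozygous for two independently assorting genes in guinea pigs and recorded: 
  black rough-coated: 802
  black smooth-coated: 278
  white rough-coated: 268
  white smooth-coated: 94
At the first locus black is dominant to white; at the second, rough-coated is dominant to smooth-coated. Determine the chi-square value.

A dihybrid F₂ with independent assortment and complete dominance at both loci gives a 9:3:3:1 phenotypic ratio.
Expected counts for N = 1442 under a 9:3:3:1 ratio (total parts = 16):
  black rough-coated: 1442 × 9/16 = 811.125
  black smooth-coated: 1442 × 3/16 = 270.375
  white rough-coated: 1442 × 3/16 = 270.375
  white smooth-coated: 1442 × 1/16 = 90.125
χ² = Σ (O − E)² / E
  black rough-coated: (802 − 811.125)² / 811.125 = 0.1027
  black smooth-coated: (278 − 270.375)² / 270.375 = 0.2150
  white rough-coated: (268 − 270.375)² / 270.375 = 0.0209
  white smooth-coated: (94 − 90.125)² / 90.125 = 0.1666
χ² = 0.1027 + 0.2150 + 0.0209 + 0.1666 = 0.5052 ≈ 0.505

0.505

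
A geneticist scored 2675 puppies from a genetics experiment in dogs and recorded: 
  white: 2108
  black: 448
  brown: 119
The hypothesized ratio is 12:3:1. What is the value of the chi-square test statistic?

Under the 12:3:1 hypothesis (Σ ratio = 16, N = 2675):
  white: 2675 × 12/16 = 2006.25
  black: 2675 × 3/16 = 501.5625
  brown: 2675 × 1/16 = 167.1875
χ² = Σ (O − E)² / E
  white: (2108 − 2006.25)² / 2006.25 = 5.1604
  black: (448 − 501.5625)² / 501.5625 = 5.7200
  brown: (119 − 167.1875)² / 167.1875 = 13.8888
χ² = 5.1604 + 5.7200 + 13.8888 = 24.7692 ≈ 24.769

24.769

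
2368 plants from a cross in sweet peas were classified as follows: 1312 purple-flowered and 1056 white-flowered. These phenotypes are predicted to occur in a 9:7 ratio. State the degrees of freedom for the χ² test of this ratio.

1

A goodness-of-fit test with 2 phenotype classes has df = 2 − 1 = 1.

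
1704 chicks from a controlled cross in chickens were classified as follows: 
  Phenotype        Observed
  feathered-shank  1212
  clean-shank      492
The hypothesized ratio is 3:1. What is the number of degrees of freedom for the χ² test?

A goodness-of-fit test with 2 phenotype classes has df = 2 − 1 = 1.

1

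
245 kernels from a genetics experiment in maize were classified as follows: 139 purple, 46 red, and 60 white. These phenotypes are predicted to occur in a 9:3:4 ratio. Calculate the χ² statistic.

Total ratio parts = 16. Expected numbers out of 245:
  purple: 245 × 9/16 = 137.8125
  red: 245 × 3/16 = 45.9375
  white: 245 × 4/16 = 61.25
χ² = Σ (O − E)² / E
  purple: (139 − 137.8125)² / 137.8125 = 0.0102
  red: (46 − 45.9375)² / 45.9375 = 0.0001
  white: (60 − 61.25)² / 61.25 = 0.0255
χ² = 0.0102 + 0.0001 + 0.0255 = 0.0358 ≈ 0.036

0.036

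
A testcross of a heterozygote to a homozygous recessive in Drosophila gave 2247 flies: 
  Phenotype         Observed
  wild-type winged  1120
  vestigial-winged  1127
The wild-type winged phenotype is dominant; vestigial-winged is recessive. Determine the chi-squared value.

A testcross of a heterozygote (Aa × aa) gives a 1:1 phenotypic ratio.
Total ratio parts = 2. Expected numbers out of 2247:
  wild-type winged: 2247 × 1/2 = 1123.5
  vestigial-winged: 2247 × 1/2 = 1123.5
χ² = Σ (O − E)² / E
  wild-type winged: (1120 − 1123.5)² / 1123.5 = 0.0109
  vestigial-winged: (1127 − 1123.5)² / 1123.5 = 0.0109
χ² = 0.0109 + 0.0109 = 0.0218 ≈ 0.022

0.022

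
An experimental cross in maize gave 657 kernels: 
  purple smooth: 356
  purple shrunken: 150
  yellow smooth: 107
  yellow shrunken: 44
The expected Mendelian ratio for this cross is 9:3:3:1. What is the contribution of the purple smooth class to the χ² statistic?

0.498

Total ratio parts = 16. Expected numbers out of 657:
  purple smooth: 657 × 9/16 = 369.5625
  purple shrunken: 657 × 3/16 = 123.1875
  yellow smooth: 657 × 3/16 = 123.1875
  yellow shrunken: 657 × 1/16 = 41.0625
Contribution of purple smooth: (356 − 369.5625)² / 369.5625 = 0.4977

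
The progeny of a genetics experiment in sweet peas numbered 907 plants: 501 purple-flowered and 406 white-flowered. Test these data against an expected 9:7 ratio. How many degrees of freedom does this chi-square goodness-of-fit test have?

1

A goodness-of-fit test with 2 phenotype classes has df = 2 − 1 = 1.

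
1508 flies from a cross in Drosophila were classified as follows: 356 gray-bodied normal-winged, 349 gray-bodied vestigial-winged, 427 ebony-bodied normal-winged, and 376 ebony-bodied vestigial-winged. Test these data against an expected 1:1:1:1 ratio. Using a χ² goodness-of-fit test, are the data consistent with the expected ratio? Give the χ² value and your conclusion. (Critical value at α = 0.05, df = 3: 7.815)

Expected counts for N = 1508 under a 1:1:1:1 ratio (total parts = 4):
  gray-bodied normal-winged: 1508 × 1/4 = 377
  gray-bodied vestigial-winged: 1508 × 1/4 = 377
  ebony-bodied normal-winged: 1508 × 1/4 = 377
  ebony-bodied vestigial-winged: 1508 × 1/4 = 377
χ² = Σ (O − E)² / E
  gray-bodied normal-winged: (356 − 377)² / 377 = 1.1698
  gray-bodied vestigial-winged: (349 − 377)² / 377 = 2.0796
  ebony-bodied normal-winged: (427 − 377)² / 377 = 6.6313
  ebony-bodied vestigial-winged: (376 − 377)² / 377 = 0.0027
χ² = 1.1698 + 2.0796 + 6.6313 + 0.0027 = 9.8834 ≈ 9.883
Degrees of freedom = 4 − 1 = 3; critical value at α = 0.05 is 7.815.
Since 9.883 > 7.815, we reject the null hypothesis — the data do not fit the 1:1:1:1 ratio.

9.883; not consistent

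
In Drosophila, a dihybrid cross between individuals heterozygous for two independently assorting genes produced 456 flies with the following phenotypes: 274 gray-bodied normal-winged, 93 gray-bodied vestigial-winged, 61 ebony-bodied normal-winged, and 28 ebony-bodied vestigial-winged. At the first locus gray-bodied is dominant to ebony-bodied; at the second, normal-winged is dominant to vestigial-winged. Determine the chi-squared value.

8.881

A dihybrid F₂ with independent assortment and complete dominance at both loci gives a 9:3:3:1 phenotypic ratio.
Total ratio parts = 16. Expected numbers out of 456:
  gray-bodied normal-winged: 456 × 9/16 = 256.5
  gray-bodied vestigial-winged: 456 × 3/16 = 85.5
  ebony-bodied normal-winged: 456 × 3/16 = 85.5
  ebony-bodied vestigial-winged: 456 × 1/16 = 28.5
χ² = Σ (O − E)² / E
  gray-bodied normal-winged: (274 − 256.5)² / 256.5 = 1.1940
  gray-bodied vestigial-winged: (93 − 85.5)² / 85.5 = 0.6579
  ebony-bodied normal-winged: (61 − 85.5)² / 85.5 = 7.0205
  ebony-bodied vestigial-winged: (28 − 28.5)² / 28.5 = 0.0088
χ² = 1.1940 + 0.6579 + 7.0205 + 0.0088 = 8.8812 ≈ 8.881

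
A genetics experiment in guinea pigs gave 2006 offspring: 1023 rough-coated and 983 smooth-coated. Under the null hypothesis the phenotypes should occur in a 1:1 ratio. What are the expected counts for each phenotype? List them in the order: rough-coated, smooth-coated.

Under the 1:1 hypothesis (Σ ratio = 2, N = 2006):
  rough-coated: 2006 × 1/2 = 1003
  smooth-coated: 2006 × 1/2 = 1003

1003, 1003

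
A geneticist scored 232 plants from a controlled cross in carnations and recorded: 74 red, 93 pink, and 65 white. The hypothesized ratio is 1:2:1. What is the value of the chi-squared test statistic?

Under the 1:2:1 hypothesis (Σ ratio = 4, N = 232):
  red: 232 × 1/4 = 58
  pink: 232 × 2/4 = 116
  white: 232 × 1/4 = 58
χ² = Σ (O − E)² / E
  red: (74 − 58)² / 58 = 4.4138
  pink: (93 − 116)² / 116 = 4.5603
  white: (65 − 58)² / 58 = 0.8448
χ² = 4.4138 + 4.5603 + 0.8448 = 9.8189 ≈ 9.819

9.819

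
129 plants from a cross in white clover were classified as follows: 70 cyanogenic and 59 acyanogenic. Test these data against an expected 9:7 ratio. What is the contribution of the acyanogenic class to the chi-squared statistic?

0.116

The 9:7 ratio has 16 parts, so with N = 129 the expected counts are:
  cyanogenic: 129 × 9/16 = 72.5625
  acyanogenic: 129 × 7/16 = 56.4375
Contribution of acyanogenic: (59 − 56.4375)² / 56.4375 = 0.1163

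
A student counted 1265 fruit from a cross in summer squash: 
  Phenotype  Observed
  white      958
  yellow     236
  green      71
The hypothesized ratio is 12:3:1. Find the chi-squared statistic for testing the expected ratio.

0.918

Expected counts for N = 1265 under a 12:3:1 ratio (total parts = 16):
  white: 1265 × 12/16 = 948.75
  yellow: 1265 × 3/16 = 237.1875
  green: 1265 × 1/16 = 79.0625
χ² = Σ (O − E)² / E
  white: (958 − 948.75)² / 948.75 = 0.0902
  yellow: (236 − 237.1875)² / 237.1875 = 0.0059
  green: (71 − 79.0625)² / 79.0625 = 0.8222
χ² = 0.0902 + 0.0059 + 0.8222 = 0.9183 ≈ 0.918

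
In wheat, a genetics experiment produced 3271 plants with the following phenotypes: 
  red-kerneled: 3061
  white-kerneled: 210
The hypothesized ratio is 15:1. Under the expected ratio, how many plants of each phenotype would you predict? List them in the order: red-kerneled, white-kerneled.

Total ratio parts = 16. Expected numbers out of 3271:
  red-kerneled: 3271 × 15/16 = 3066.5625
  white-kerneled: 3271 × 1/16 = 204.4375

3066.5625, 204.4375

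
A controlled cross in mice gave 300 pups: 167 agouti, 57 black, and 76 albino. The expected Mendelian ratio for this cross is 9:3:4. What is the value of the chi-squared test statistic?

Total ratio parts = 16. Expected numbers out of 300:
  agouti: 300 × 9/16 = 168.75
  black: 300 × 3/16 = 56.25
  albino: 300 × 4/16 = 75
χ² = Σ (O − E)² / E
  agouti: (167 − 168.75)² / 168.75 = 0.0181
  black: (57 − 56.25)² / 56.25 = 0.0100
  albino: (76 − 75)² / 75 = 0.0133
χ² = 0.0181 + 0.0100 + 0.0133 = 0.0414 ≈ 0.041

0.041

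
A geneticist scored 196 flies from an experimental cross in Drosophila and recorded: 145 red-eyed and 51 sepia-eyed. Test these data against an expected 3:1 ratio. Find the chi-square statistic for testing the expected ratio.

Total ratio parts = 4. Expected numbers out of 196:
  red-eyed: 196 × 3/4 = 147
  sepia-eyed: 196 × 1/4 = 49
χ² = Σ (O − E)² / E
  red-eyed: (145 − 147)² / 147 = 0.0272
  sepia-eyed: (51 − 49)² / 49 = 0.0816
χ² = 0.0272 + 0.0816 = 0.1088 ≈ 0.109

0.109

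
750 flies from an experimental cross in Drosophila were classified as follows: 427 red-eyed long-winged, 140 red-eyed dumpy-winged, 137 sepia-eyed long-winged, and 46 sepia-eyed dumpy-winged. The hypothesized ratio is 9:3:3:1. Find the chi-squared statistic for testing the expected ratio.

0.175

The 9:3:3:1 ratio has 16 parts, so with N = 750 the expected counts are:
  red-eyed long-winged: 750 × 9/16 = 421.875
  red-eyed dumpy-winged: 750 × 3/16 = 140.625
  sepia-eyed long-winged: 750 × 3/16 = 140.625
  sepia-eyed dumpy-winged: 750 × 1/16 = 46.875
χ² = Σ (O − E)² / E
  red-eyed long-winged: (427 − 421.875)² / 421.875 = 0.0623
  red-eyed dumpy-winged: (140 − 140.625)² / 140.625 = 0.0028
  sepia-eyed long-winged: (137 − 140.625)² / 140.625 = 0.0934
  sepia-eyed dumpy-winged: (46 − 46.875)² / 46.875 = 0.0163
χ² = 0.0623 + 0.0028 + 0.0934 + 0.0163 = 0.1748 ≈ 0.175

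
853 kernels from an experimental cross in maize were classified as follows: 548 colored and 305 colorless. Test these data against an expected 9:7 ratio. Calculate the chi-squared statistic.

Total ratio parts = 16. Expected numbers out of 853:
  colored: 853 × 9/16 = 479.8125
  colorless: 853 × 7/16 = 373.1875
χ² = Σ (O − E)² / E
  colored: (548 − 479.8125)² / 479.8125 = 9.6903
  colorless: (305 − 373.1875)² / 373.1875 = 12.4590
χ² = 9.6903 + 12.4590 = 22.1493 ≈ 22.149

22.149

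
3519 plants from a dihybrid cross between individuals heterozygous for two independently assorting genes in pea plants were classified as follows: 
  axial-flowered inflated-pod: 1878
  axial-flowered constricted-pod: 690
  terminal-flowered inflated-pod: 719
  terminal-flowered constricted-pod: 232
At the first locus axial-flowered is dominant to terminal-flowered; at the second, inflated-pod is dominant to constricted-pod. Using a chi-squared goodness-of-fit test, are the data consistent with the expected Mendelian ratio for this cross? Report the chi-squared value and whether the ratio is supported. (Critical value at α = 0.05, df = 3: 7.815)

A dihybrid F₂ with independent assortment and complete dominance at both loci gives a 9:3:3:1 phenotypic ratio.
Under the 9:3:3:1 hypothesis (Σ ratio = 16, N = 3519):
  axial-flowered inflated-pod: 3519 × 9/16 = 1979.4375
  axial-flowered constricted-pod: 3519 × 3/16 = 659.8125
  terminal-flowered inflated-pod: 3519 × 3/16 = 659.8125
  terminal-flowered constricted-pod: 3519 × 1/16 = 219.9375
χ² = Σ (O − E)² / E
  axial-flowered inflated-pod: (1878 − 1979.4375)² / 1979.4375 = 5.1982
  axial-flowered constricted-pod: (690 − 659.8125)² / 659.8125 = 1.3811
  terminal-flowered inflated-pod: (719 − 659.8125)² / 659.8125 = 5.3093
  terminal-flowered constricted-pod: (232 − 219.9375)² / 219.9375 = 0.6616
χ² = 5.1982 + 1.3811 + 5.3093 + 0.6616 = 12.5502 ≈ 12.550
Degrees of freedom = 4 − 1 = 3; critical value at α = 0.05 is 7.815.
Since 12.550 > 7.815, we reject the null hypothesis — the data do not fit the 9:3:3:1 ratio.

12.550; not consistent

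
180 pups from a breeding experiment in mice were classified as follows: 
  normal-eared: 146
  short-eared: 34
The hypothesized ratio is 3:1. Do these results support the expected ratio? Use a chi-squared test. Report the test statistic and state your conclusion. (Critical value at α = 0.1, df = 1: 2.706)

Expected counts for N = 180 under a 3:1 ratio (total parts = 4):
  normal-eared: 180 × 3/4 = 135
  short-eared: 180 × 1/4 = 45
χ² = Σ (O − E)² / E
  normal-eared: (146 − 135)² / 135 = 0.8963
  short-eared: (34 − 45)² / 45 = 2.6889
χ² = 0.8963 + 2.6889 = 3.5852 ≈ 3.585
Degrees of freedom = 2 − 1 = 1; critical value at α = 0.1 is 2.706.
Since 3.585 > 2.706, we reject the null hypothesis — the data do not fit the 3:1 ratio.

3.585; not consistent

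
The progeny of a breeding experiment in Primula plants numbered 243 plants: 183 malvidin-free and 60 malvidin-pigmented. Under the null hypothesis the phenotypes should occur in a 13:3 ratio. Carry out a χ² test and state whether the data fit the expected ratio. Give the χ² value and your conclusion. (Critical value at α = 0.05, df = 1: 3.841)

Under the 13:3 hypothesis (Σ ratio = 16, N = 243):
  malvidin-free: 243 × 13/16 = 197.4375
  malvidin-pigmented: 243 × 3/16 = 45.5625
χ² = Σ (O − E)² / E
  malvidin-free: (183 − 197.4375)² / 197.4375 = 1.0557
  malvidin-pigmented: (60 − 45.5625)² / 45.5625 = 4.5748
χ² = 1.0557 + 4.5748 = 5.6305 ≈ 5.631
Degrees of freedom = 2 − 1 = 1; critical value at α = 0.05 is 3.841.
Since 5.631 > 3.841, we reject the null hypothesis — the data do not fit the 13:3 ratio.

5.631; not consistent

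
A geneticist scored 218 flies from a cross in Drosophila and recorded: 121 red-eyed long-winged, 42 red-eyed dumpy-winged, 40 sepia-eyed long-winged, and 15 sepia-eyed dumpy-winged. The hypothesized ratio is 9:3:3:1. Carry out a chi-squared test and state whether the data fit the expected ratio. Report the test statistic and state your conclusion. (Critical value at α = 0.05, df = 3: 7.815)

0.210; consistent

Total ratio parts = 16. Expected numbers out of 218:
  red-eyed long-winged: 218 × 9/16 = 122.625
  red-eyed dumpy-winged: 218 × 3/16 = 40.875
  sepia-eyed long-winged: 218 × 3/16 = 40.875
  sepia-eyed dumpy-winged: 218 × 1/16 = 13.625
χ² = Σ (O − E)² / E
  red-eyed long-winged: (121 − 122.625)² / 122.625 = 0.0215
  red-eyed dumpy-winged: (42 − 40.875)² / 40.875 = 0.0310
  sepia-eyed long-winged: (40 − 40.875)² / 40.875 = 0.0187
  sepia-eyed dumpy-winged: (15 − 13.625)² / 13.625 = 0.1388
χ² = 0.0215 + 0.0310 + 0.0187 + 0.1388 = 0.210
Degrees of freedom = 4 − 1 = 3; critical value at α = 0.05 is 7.815.
Since 0.210 < 7.815, we fail to reject the null hypothesis — the data are consistent with the 9:3:3:1 ratio.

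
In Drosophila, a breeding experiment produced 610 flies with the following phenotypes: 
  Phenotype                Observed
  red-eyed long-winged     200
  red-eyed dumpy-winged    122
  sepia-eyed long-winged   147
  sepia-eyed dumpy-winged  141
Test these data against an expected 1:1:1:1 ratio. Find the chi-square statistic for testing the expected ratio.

21.961

Total ratio parts = 4. Expected numbers out of 610:
  red-eyed long-winged: 610 × 1/4 = 152.5
  red-eyed dumpy-winged: 610 × 1/4 = 152.5
  sepia-eyed long-winged: 610 × 1/4 = 152.5
  sepia-eyed dumpy-winged: 610 × 1/4 = 152.5
χ² = Σ (O − E)² / E
  red-eyed long-winged: (200 − 152.5)² / 152.5 = 14.7951
  red-eyed dumpy-winged: (122 − 152.5)² / 152.5 = 6.1000
  sepia-eyed long-winged: (147 − 152.5)² / 152.5 = 0.1984
  sepia-eyed dumpy-winged: (141 − 152.5)² / 152.5 = 0.8672
χ² = 14.7951 + 6.1000 + 0.1984 + 0.8672 = 21.9607 ≈ 21.961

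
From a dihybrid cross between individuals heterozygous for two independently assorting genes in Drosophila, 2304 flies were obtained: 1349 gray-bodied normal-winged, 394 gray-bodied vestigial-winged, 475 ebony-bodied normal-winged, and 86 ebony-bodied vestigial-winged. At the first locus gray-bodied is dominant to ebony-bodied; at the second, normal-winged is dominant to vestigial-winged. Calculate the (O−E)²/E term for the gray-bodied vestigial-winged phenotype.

A dihybrid F₂ with independent assortment and complete dominance at both loci gives a 9:3:3:1 phenotypic ratio.
Total ratio parts = 16. Expected numbers out of 2304:
  gray-bodied normal-winged: 2304 × 9/16 = 1296
  gray-bodied vestigial-winged: 2304 × 3/16 = 432
  ebony-bodied normal-winged: 2304 × 3/16 = 432
  ebony-bodied vestigial-winged: 2304 × 1/16 = 144
Contribution of gray-bodied vestigial-winged: (394 − 432)² / 432 = 3.3426

3.343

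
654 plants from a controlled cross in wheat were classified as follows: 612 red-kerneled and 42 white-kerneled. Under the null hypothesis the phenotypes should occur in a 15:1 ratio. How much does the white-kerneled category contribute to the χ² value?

0.031

The 15:1 ratio has 16 parts, so with N = 654 the expected counts are:
  red-kerneled: 654 × 15/16 = 613.125
  white-kerneled: 654 × 1/16 = 40.875
Contribution of white-kerneled: (42 − 40.875)² / 40.875 = 0.0310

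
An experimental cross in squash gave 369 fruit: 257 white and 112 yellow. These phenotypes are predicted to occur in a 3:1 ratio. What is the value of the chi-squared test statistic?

5.638

Total ratio parts = 4. Expected numbers out of 369:
  white: 369 × 3/4 = 276.75
  yellow: 369 × 1/4 = 92.25
χ² = Σ (O − E)² / E
  white: (257 − 276.75)² / 276.75 = 1.4094
  yellow: (112 − 92.25)² / 92.25 = 4.2283
χ² = 1.4094 + 4.2283 = 5.6377 ≈ 5.638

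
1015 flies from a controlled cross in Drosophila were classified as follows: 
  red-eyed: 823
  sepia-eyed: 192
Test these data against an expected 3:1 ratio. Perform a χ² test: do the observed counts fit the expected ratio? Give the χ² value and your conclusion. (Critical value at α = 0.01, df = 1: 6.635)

Expected counts for N = 1015 under a 3:1 ratio (total parts = 4):
  red-eyed: 1015 × 3/4 = 761.25
  sepia-eyed: 1015 × 1/4 = 253.75
χ² = Σ (O − E)² / E
  red-eyed: (823 − 761.25)² / 761.25 = 5.0089
  sepia-eyed: (192 − 253.75)² / 253.75 = 15.0268
χ² = 5.0089 + 15.0268 = 20.0357 ≈ 20.036
Degrees of freedom = 2 − 1 = 1; critical value at α = 0.01 is 6.635.
Since 20.036 > 6.635, we reject the null hypothesis — the data do not fit the 3:1 ratio.

20.036; not consistent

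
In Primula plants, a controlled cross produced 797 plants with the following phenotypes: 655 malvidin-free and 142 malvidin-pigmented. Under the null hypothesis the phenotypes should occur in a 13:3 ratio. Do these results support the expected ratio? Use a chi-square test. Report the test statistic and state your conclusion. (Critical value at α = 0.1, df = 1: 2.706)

Under the 13:3 hypothesis (Σ ratio = 16, N = 797):
  malvidin-free: 797 × 13/16 = 647.5625
  malvidin-pigmented: 797 × 3/16 = 149.4375
χ² = Σ (O − E)² / E
  malvidin-free: (655 − 647.5625)² / 647.5625 = 0.0854
  malvidin-pigmented: (142 − 149.4375)² / 149.4375 = 0.3702
χ² = 0.0854 + 0.3702 = 0.4556 ≈ 0.456
Degrees of freedom = 2 − 1 = 1; critical value at α = 0.1 is 2.706.
Since 0.456 < 2.706, we fail to reject the null hypothesis — the data are consistent with the 13:3 ratio.

0.456; consistent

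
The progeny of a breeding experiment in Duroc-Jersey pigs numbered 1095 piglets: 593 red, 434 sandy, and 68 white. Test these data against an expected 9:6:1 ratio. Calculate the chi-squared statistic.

2.188

The 9:6:1 ratio has 16 parts, so with N = 1095 the expected counts are:
  red: 1095 × 9/16 = 615.9375
  sandy: 1095 × 6/16 = 410.625
  white: 1095 × 1/16 = 68.4375
χ² = Σ (O − E)² / E
  red: (593 − 615.9375)² / 615.9375 = 0.8542
  sandy: (434 − 410.625)² / 410.625 = 1.3306
  white: (68 − 68.4375)² / 68.4375 = 0.0028
χ² = 0.8542 + 1.3306 + 0.0028 = 2.1876 ≈ 2.188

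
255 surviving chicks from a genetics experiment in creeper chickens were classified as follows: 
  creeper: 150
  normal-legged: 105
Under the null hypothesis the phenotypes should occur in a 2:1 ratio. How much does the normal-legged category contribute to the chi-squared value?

4.706

Total ratio parts = 3. Expected numbers out of 255:
  creeper: 255 × 2/3 = 170
  normal-legged: 255 × 1/3 = 85
Contribution of normal-legged: (105 − 85)² / 85 = 4.7059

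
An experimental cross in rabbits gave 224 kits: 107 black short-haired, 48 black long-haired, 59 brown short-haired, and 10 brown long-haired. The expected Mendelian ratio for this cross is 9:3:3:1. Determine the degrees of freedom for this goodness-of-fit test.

A goodness-of-fit test with 4 phenotype classes has df = 4 − 1 = 3.

3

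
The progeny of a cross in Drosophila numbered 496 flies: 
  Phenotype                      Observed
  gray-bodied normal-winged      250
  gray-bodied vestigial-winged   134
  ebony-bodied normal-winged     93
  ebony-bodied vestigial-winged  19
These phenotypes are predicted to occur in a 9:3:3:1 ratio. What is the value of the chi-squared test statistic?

The 9:3:3:1 ratio has 16 parts, so with N = 496 the expected counts are:
  gray-bodied normal-winged: 496 × 9/16 = 279
  gray-bodied vestigial-winged: 496 × 3/16 = 93
  ebony-bodied normal-winged: 496 × 3/16 = 93
  ebony-bodied vestigial-winged: 496 × 1/16 = 31
χ² = Σ (O − E)² / E
  gray-bodied normal-winged: (250 − 279)² / 279 = 3.0143
  gray-bodied vestigial-winged: (134 − 93)² / 93 = 18.0753
  ebony-bodied normal-winged: (93 − 93)² / 93 = 0.0000
  ebony-bodied vestigial-winged: (19 − 31)² / 31 = 4.6452
χ² = 3.0143 + 18.0753 + 0.0000 + 4.6452 = 25.7348 ≈ 25.735

25.735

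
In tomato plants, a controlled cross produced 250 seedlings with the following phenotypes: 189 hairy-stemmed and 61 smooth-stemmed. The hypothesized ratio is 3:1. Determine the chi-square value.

Expected counts for N = 250 under a 3:1 ratio (total parts = 4):
  hairy-stemmed: 250 × 3/4 = 187.5
  smooth-stemmed: 250 × 1/4 = 62.5
χ² = Σ (O − E)² / E
  hairy-stemmed: (189 − 187.5)² / 187.5 = 0.0120
  smooth-stemmed: (61 − 62.5)² / 62.5 = 0.0360
χ² = 0.0120 + 0.0360 = 0.048

0.048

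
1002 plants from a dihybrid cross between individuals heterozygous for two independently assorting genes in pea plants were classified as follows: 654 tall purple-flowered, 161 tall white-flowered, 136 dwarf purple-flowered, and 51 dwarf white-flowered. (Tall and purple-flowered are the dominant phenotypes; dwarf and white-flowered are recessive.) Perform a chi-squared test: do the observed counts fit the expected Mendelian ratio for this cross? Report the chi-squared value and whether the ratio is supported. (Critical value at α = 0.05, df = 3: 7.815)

A dihybrid F₂ with independent assortment and complete dominance at both loci gives a 9:3:3:1 phenotypic ratio.
The 9:3:3:1 ratio has 16 parts, so with N = 1002 the expected counts are:
  tall purple-flowered: 1002 × 9/16 = 563.625
  tall white-flowered: 1002 × 3/16 = 187.875
  dwarf purple-flowered: 1002 × 3/16 = 187.875
  dwarf white-flowered: 1002 × 1/16 = 62.625
χ² = Σ (O − E)² / E
  tall purple-flowered: (654 − 563.625)² / 563.625 = 14.4913
  tall white-flowered: (161 − 187.875)² / 187.875 = 3.8444
  dwarf purple-flowered: (136 − 187.875)² / 187.875 = 14.3234
  dwarf white-flowered: (51 − 62.625)² / 62.625 = 2.1579
χ² = 14.4913 + 3.8444 + 14.3234 + 2.1579 = 34.817
Degrees of freedom = 4 − 1 = 3; critical value at α = 0.05 is 7.815.
Since 34.817 > 7.815, we reject the null hypothesis — the data do not fit the 9:3:3:1 ratio.

34.817; not consistent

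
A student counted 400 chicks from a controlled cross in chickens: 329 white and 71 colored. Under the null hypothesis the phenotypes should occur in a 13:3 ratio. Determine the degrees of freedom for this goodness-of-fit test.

A goodness-of-fit test with 2 phenotype classes has df = 2 − 1 = 1.

1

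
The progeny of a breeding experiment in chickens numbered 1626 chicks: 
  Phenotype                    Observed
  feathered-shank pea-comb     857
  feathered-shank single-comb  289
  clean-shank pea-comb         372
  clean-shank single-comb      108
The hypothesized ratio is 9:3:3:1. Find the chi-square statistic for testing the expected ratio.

19.636

Total ratio parts = 16. Expected numbers out of 1626:
  feathered-shank pea-comb: 1626 × 9/16 = 914.625
  feathered-shank single-comb: 1626 × 3/16 = 304.875
  clean-shank pea-comb: 1626 × 3/16 = 304.875
  clean-shank single-comb: 1626 × 1/16 = 101.625
χ² = Σ (O − E)² / E
  feathered-shank pea-comb: (857 − 914.625)² / 914.625 = 3.6306
  feathered-shank single-comb: (289 − 304.875)² / 304.875 = 0.8266
  clean-shank pea-comb: (372 − 304.875)² / 304.875 = 14.7791
  clean-shank single-comb: (108 − 101.625)² / 101.625 = 0.3999
χ² = 3.6306 + 0.8266 + 14.7791 + 0.3999 = 19.6362 ≈ 19.636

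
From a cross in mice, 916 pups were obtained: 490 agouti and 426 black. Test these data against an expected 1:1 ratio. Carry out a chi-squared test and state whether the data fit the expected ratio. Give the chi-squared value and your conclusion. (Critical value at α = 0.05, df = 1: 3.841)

The 1:1 ratio has 2 parts, so with N = 916 the expected counts are:
  agouti: 916 × 1/2 = 458
  black: 916 × 1/2 = 458
χ² = Σ (O − E)² / E
  agouti: (490 − 458)² / 458 = 2.2358
  black: (426 − 458)² / 458 = 2.2358
χ² = 2.2358 + 2.2358 = 4.4716 ≈ 4.472
Degrees of freedom = 2 − 1 = 1; critical value at α = 0.05 is 3.841.
Since 4.472 > 3.841, we reject the null hypothesis — the data do not fit the 1:1 ratio.

4.472; not consistent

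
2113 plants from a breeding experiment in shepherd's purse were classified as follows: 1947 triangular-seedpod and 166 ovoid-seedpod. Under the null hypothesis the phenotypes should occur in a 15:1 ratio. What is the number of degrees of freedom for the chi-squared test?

A goodness-of-fit test with 2 phenotype classes has df = 2 − 1 = 1.

1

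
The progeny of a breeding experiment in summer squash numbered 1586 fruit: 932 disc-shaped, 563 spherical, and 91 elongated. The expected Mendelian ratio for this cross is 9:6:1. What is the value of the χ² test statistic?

4.143

The 9:6:1 ratio has 16 parts, so with N = 1586 the expected counts are:
  disc-shaped: 1586 × 9/16 = 892.125
  spherical: 1586 × 6/16 = 594.75
  elongated: 1586 × 1/16 = 99.125
χ² = Σ (O − E)² / E
  disc-shaped: (932 − 892.125)² / 892.125 = 1.7823
  spherical: (563 − 594.75)² / 594.75 = 1.6949
  elongated: (91 − 99.125)² / 99.125 = 0.6660
χ² = 1.7823 + 1.6949 + 0.6660 = 4.1432 ≈ 4.143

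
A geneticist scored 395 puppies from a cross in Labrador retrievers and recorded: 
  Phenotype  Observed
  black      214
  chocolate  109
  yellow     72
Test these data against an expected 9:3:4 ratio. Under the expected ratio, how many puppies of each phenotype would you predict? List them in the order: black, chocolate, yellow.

222.1875, 74.0625, 98.75

Expected counts for N = 395 under a 9:3:4 ratio (total parts = 16):
  black: 395 × 9/16 = 222.1875
  chocolate: 395 × 3/16 = 74.0625
  yellow: 395 × 4/16 = 98.75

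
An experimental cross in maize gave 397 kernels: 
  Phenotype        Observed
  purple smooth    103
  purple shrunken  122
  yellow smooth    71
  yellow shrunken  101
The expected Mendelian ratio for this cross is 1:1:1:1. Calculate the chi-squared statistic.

The 1:1:1:1 ratio has 4 parts, so with N = 397 the expected counts are:
  purple smooth: 397 × 1/4 = 99.25
  purple shrunken: 397 × 1/4 = 99.25
  yellow smooth: 397 × 1/4 = 99.25
  yellow shrunken: 397 × 1/4 = 99.25
χ² = Σ (O − E)² / E
  purple smooth: (103 − 99.25)² / 99.25 = 0.1417
  purple shrunken: (122 − 99.25)² / 99.25 = 5.2147
  yellow smooth: (71 − 99.25)² / 99.25 = 8.0409
  yellow shrunken: (101 − 99.25)² / 99.25 = 0.0309
χ² = 0.1417 + 5.2147 + 8.0409 + 0.0309 = 13.4282 ≈ 13.428

13.428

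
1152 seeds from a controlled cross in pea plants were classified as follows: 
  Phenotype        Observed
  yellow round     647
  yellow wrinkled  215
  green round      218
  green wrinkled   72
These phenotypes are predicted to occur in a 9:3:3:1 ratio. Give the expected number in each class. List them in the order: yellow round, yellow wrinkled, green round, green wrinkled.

Total ratio parts = 16. Expected numbers out of 1152:
  yellow round: 1152 × 9/16 = 648
  yellow wrinkled: 1152 × 3/16 = 216
  green round: 1152 × 3/16 = 216
  green wrinkled: 1152 × 1/16 = 72

648, 216, 216, 72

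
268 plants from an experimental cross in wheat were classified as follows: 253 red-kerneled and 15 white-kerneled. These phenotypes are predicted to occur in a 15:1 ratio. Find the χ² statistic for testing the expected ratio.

0.195

The 15:1 ratio has 16 parts, so with N = 268 the expected counts are:
  red-kerneled: 268 × 15/16 = 251.25
  white-kerneled: 268 × 1/16 = 16.75
χ² = Σ (O − E)² / E
  red-kerneled: (253 − 251.25)² / 251.25 = 0.0122
  white-kerneled: (15 − 16.75)² / 16.75 = 0.1828
χ² = 0.0122 + 0.1828 = 0.195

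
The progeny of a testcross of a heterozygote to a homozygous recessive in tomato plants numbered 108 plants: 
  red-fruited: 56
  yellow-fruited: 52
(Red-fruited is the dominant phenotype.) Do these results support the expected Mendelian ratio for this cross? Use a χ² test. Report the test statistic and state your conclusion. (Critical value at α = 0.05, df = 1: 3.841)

A testcross of a heterozygote (Aa × aa) gives a 1:1 phenotypic ratio.
Expected counts for N = 108 under a 1:1 ratio (total parts = 2):
  red-fruited: 108 × 1/2 = 54
  yellow-fruited: 108 × 1/2 = 54
χ² = Σ (O − E)² / E
  red-fruited: (56 − 54)² / 54 = 0.0741
  yellow-fruited: (52 − 54)² / 54 = 0.0741
χ² = 0.0741 + 0.0741 = 0.1482 ≈ 0.148
Degrees of freedom = 2 − 1 = 1; critical value at α = 0.05 is 3.841.
Since 0.148 < 3.841, we fail to reject the null hypothesis — the data are consistent with the 1:1 ratio.

0.148; consistent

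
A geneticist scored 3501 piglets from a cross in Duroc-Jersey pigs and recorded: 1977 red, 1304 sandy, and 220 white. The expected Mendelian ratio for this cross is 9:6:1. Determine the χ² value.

Under the 9:6:1 hypothesis (Σ ratio = 16, N = 3501):
  red: 3501 × 9/16 = 1969.3125
  sandy: 3501 × 6/16 = 1312.875
  white: 3501 × 1/16 = 218.8125
χ² = Σ (O − E)² / E
  red: (1977 − 1969.3125)² / 1969.3125 = 0.0300
  sandy: (1304 − 1312.875)² / 1312.875 = 0.0600
  white: (220 − 218.8125)² / 218.8125 = 0.0064
χ² = 0.0300 + 0.0600 + 0.0064 = 0.0964 ≈ 0.096

0.096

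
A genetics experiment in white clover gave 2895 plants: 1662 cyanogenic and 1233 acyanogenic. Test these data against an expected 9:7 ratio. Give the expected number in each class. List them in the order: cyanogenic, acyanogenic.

1628.4375, 1266.5625

Under the 9:7 hypothesis (Σ ratio = 16, N = 2895):
  cyanogenic: 2895 × 9/16 = 1628.4375
  acyanogenic: 2895 × 7/16 = 1266.5625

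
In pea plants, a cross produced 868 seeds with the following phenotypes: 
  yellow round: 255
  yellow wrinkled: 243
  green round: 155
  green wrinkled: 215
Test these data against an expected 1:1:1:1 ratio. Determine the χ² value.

27.502

Under the 1:1:1:1 hypothesis (Σ ratio = 4, N = 868):
  yellow round: 868 × 1/4 = 217
  yellow wrinkled: 868 × 1/4 = 217
  green round: 868 × 1/4 = 217
  green wrinkled: 868 × 1/4 = 217
χ² = Σ (O − E)² / E
  yellow round: (255 − 217)² / 217 = 6.6544
  yellow wrinkled: (243 − 217)² / 217 = 3.1152
  green round: (155 − 217)² / 217 = 17.7143
  green wrinkled: (215 − 217)² / 217 = 0.0184
χ² = 6.6544 + 3.1152 + 17.7143 + 0.0184 = 27.5023 ≈ 27.502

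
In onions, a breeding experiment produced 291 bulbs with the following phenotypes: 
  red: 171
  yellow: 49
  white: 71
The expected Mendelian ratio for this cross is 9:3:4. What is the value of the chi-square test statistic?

The 9:3:4 ratio has 16 parts, so with N = 291 the expected counts are:
  red: 291 × 9/16 = 163.6875
  yellow: 291 × 3/16 = 54.5625
  white: 291 × 4/16 = 72.75
χ² = Σ (O − E)² / E
  red: (171 − 163.6875)² / 163.6875 = 0.3267
  yellow: (49 − 54.5625)² / 54.5625 = 0.5671
  white: (71 − 72.75)² / 72.75 = 0.0421
χ² = 0.3267 + 0.5671 + 0.0421 = 0.9359 ≈ 0.936

0.936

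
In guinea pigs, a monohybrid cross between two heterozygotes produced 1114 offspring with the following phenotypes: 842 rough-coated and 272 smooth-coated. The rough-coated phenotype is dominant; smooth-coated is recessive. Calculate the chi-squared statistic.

For a monohybrid cross between heterozygotes with complete dominance, the expected phenotypic ratio is 3:1.
Expected counts for N = 1114 under a 3:1 ratio (total parts = 4):
  rough-coated: 1114 × 3/4 = 835.5
  smooth-coated: 1114 × 1/4 = 278.5
χ² = Σ (O − E)² / E
  rough-coated: (842 − 835.5)² / 835.5 = 0.0506
  smooth-coated: (272 − 278.5)² / 278.5 = 0.1517
χ² = 0.0506 + 0.1517 = 0.2023 ≈ 0.202

0.202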